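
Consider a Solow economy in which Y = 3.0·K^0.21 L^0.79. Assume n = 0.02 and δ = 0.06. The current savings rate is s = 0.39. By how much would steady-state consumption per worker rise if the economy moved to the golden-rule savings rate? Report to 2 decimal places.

Break-even investment rate: n + δ = 0.02 + 0.06 = 0.08.
Current steady state (s = 0.39): k* = (0.39·3.0/0.08)^(1/0.79) ≈ 29.8404, y* = 3.0·29.8404^0.21 ≈ 6.1211, c* = (1−0.39)·6.1211 ≈ 3.7339.
At the golden rule the marginal product of capital equals n+δ: 0.21·3.0·k^(0.21−1) = 0.08. Solving, k_gold = (0.21·3.0/0.08)^(1/0.79) ≈ 13.6300.
y_gold = 3.0·13.6300^0.21 ≈ 5.1924, c_gold = y_gold − 0.08·k_gold ≈ 4.1020.
Gain: Δc = 4.1020 − 3.7339 ≈ 0.3681.

Δc ≈ 0.37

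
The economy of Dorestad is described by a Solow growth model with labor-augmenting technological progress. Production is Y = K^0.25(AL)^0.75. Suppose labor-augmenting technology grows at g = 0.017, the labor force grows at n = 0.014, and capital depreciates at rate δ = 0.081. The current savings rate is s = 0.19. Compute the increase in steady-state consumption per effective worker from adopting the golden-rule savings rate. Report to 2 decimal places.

Capital per effective worker breaks even when investment replaces (n + g + δ)·k; here n + g + δ = 0.112.
Current steady state (s = 0.19): k* = (0.19/0.112)^(1/0.75) ≈ 2.0232, y* = 2.0232^0.25 ≈ 1.1926, c* = (1−0.19)·1.1926 ≈ 0.9660.
Setting f'(k) = n+g+δ gives 0.25·k^(0.25−1) = 0.112, hence k_gold = (0.25/0.112)^(1/0.75) ≈ 2.9172.
y_gold = 2.9172^0.25 ≈ 1.3069, c_gold = y_gold − 0.112·k_gold ≈ 0.9802.
Gain: Δc = 0.9802 − 0.9660 ≈ 0.0141.

Δc ≈ 0.01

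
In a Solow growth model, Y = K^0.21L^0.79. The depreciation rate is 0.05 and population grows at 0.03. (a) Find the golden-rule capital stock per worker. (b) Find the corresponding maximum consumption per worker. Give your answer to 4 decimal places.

Break-even investment rate: n + δ = 0.03 + 0.05 = 0.08.
Setting f'(k) = n+δ gives 0.21·k^(0.21−1) = 0.08, hence k_gold = (0.21/0.08)^(1/0.79) ≈ 3.3927.
y_gold = 3.3927^0.21 ≈ 1.2925; c_gold = y_gold − 0.08·k_gold ≈ 1.0210.

(a) k_gold ≈ 3.3927; (b) c_gold ≈ 1.0210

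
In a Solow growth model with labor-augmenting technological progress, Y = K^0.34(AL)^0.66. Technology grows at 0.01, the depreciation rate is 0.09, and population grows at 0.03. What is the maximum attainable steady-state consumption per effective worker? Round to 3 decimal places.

c_gold ≈ 1.083

n + g + δ = 0.03 + 0.01 + 0.09 = 0.13.
Golden rule sets MPK = n+g+δ: 0.34·k^(0.34−1) = 0.13, so k_gold = (0.34/0.13)^(1/0.66) ≈ 4.2917.
y_gold = 4.2917^0.34 ≈ 1.6409.
c_gold = y_gold − (n+g+δ)·k_gold = 1.6409 − 0.13·4.2917 ≈ 1.0830.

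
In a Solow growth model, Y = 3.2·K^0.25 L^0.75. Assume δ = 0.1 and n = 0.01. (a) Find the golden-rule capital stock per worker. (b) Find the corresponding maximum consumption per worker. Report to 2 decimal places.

Capital per worker breaks even when investment replaces (n + δ)·k; here n + δ = 0.11.
Setting f'(k) = n+δ gives 0.25·3.2·k^(0.25−1) = 0.11, hence k_gold = (0.25·3.2/0.11)^(1/0.75) ≈ 14.0906.
y_gold = 3.2·14.0906^0.25 ≈ 6.1999; c_gold = y_gold − 0.11·k_gold ≈ 4.6499.

(a) k_gold ≈ 14.09; (b) c_gold ≈ 4.65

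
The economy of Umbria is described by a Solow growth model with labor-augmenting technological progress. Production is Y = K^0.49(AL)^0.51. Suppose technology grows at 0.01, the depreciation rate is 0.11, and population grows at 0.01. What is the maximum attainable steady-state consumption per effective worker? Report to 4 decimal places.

Capital per effective worker breaks even when investment replaces (n + g + δ)·k; here n + g + δ = 0.13.
Setting f'(k) = n+g+δ gives 0.49·k^(0.49−1) = 0.13, hence k_gold = (0.49/0.13)^(1/0.51) ≈ 13.4868.
y_gold = 13.4868^0.49 ≈ 3.5781.
c_gold = y_gold − (n+g+δ)·k_gold = 3.5781 − 0.13·13.4868 ≈ 1.8248.

c_gold ≈ 1.8248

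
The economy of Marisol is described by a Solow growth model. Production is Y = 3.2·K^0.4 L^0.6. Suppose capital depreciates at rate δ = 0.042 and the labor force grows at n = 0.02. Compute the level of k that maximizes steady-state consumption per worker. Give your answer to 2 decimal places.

k_gold ≈ 155.37

The effective depreciation rate is n + δ = 0.02 + 0.042 = 0.062.
Maximizing c = f(k) − (n+δ)·k gives f'(k) = n+δ, i.e. 0.4·3.2·k^(0.4−1) = 0.062, so k_gold = (0.4·3.2/0.062)^(1/0.6) ≈ 155.3688.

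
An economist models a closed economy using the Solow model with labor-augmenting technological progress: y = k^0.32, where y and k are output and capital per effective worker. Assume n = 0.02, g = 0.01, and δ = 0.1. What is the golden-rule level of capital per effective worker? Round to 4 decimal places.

k_gold ≈ 3.7610

Capital per effective worker breaks even when investment replaces (n + g + δ)·k; here n + g + δ = 0.13.
At the golden rule the marginal product of capital equals n+g+δ: 0.32·k^(0.32−1) = 0.13. Solving, k_gold = (0.32/0.13)^(1/0.68) ≈ 3.7610.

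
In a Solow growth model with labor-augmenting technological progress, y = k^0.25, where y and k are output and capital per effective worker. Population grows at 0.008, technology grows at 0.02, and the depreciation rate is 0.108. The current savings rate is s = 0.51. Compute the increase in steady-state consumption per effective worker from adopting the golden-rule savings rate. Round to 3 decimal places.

Δc ≈ 0.157

Capital per effective worker breaks even when investment replaces (n + g + δ)·k; here n + g + δ = 0.136.
Current steady state (s = 0.51): k* = (0.51/0.136)^(1/0.75) ≈ 5.8261, y* = 5.8261^0.25 ≈ 1.5536, c* = (1−0.51)·1.5536 ≈ 0.7613.
Maximizing c = f(k) − (n+g+δ)·k gives f'(k) = n+g+δ, i.e. 0.25·k^(0.25−1) = 0.136, so k_gold = (0.25/0.136)^(1/0.75) ≈ 2.2518.
y_gold = 2.2518^0.25 ≈ 1.2250, c_gold = y_gold − 0.136·k_gold ≈ 0.9187.
Gain: Δc = 0.9187 − 0.7613 ≈ 0.1575.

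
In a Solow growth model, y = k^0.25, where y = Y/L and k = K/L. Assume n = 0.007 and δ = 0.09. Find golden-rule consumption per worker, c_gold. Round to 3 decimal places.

n + δ = 0.007 + 0.09 = 0.097.
Golden rule sets MPK = n+δ: 0.25·k^(0.25−1) = 0.097, so k_gold = (0.25/0.097)^(1/0.75) ≈ 3.5337.
y_gold = 3.5337^0.25 ≈ 1.3711.
c_gold = y_gold − (n+δ)·k_gold = 1.3711 − 0.097·3.5337 ≈ 1.0283.

c_gold ≈ 1.028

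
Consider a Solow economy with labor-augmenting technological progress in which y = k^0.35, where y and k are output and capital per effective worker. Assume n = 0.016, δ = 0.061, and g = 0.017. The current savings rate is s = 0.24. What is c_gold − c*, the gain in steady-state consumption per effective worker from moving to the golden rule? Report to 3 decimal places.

Δc ≈ 0.060

Break-even investment rate: n + g + δ = 0.016 + 0.017 + 0.061 = 0.094.
Current steady state (s = 0.24): k* = (0.24/0.094)^(1/0.65) ≈ 4.2294, y* = 4.2294^0.35 ≈ 1.6565, c* = (1−0.24)·1.6565 ≈ 1.2590.
Maximizing c = f(k) − (n+g+δ)·k gives f'(k) = n+g+δ, i.e. 0.35·k^(0.35−1) = 0.094, so k_gold = (0.35/0.094)^(1/0.65) ≈ 7.5573.
y_gold = 7.5573^0.35 ≈ 2.0297, c_gold = y_gold − 0.094·k_gold ≈ 1.3193.
Gain: Δc = 1.3193 − 1.2590 ≈ 0.0603.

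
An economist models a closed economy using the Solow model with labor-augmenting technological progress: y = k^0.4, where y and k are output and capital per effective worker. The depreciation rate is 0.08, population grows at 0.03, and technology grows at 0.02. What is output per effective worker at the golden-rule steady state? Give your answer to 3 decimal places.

y_gold ≈ 2.115

n + g + δ = 0.03 + 0.02 + 0.08 = 0.13.
Setting f'(k) = n+g+δ gives 0.4·k^(0.4−1) = 0.13, hence k_gold = (0.4/0.13)^(1/0.6) ≈ 6.5092.
Output: y_gold = k_gold^0.4 = 6.5092^0.4 ≈ 2.1155.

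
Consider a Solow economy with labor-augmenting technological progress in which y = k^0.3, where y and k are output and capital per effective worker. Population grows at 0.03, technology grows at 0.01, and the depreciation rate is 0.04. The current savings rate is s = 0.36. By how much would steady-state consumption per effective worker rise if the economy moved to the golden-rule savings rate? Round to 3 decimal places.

The effective depreciation rate is n + g + δ = 0.03 + 0.01 + 0.04 = 0.08.
Current steady state (s = 0.36): k* = (0.36/0.08)^(1/0.7) ≈ 8.5736, y* = 8.5736^0.3 ≈ 1.9052, c* = (1−0.36)·1.9052 ≈ 1.2193.
At the golden rule the marginal product of capital equals n+g+δ: 0.3·k^(0.3−1) = 0.08. Solving, k_gold = (0.3/0.08)^(1/0.7) ≈ 6.6076.
y_gold = 6.6076^0.3 ≈ 1.7620, c_gold = y_gold − 0.08·k_gold ≈ 1.2334.
Gain: Δc = 1.2334 − 1.2193 ≈ 0.0141.

Δc ≈ 0.014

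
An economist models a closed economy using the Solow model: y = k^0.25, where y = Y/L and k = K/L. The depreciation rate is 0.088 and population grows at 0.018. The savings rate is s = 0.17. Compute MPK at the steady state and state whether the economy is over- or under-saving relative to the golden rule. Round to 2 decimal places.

The effective depreciation rate is n + δ = 0.018 + 0.088 = 0.106.
Steady-state k*: s·k^0.25 = 0.106·k gives k* = (0.17/0.106)^(1/0.75) ≈ 1.8773.
MPK = 0.25·1.8773^(-0.75) ≈ 0.1559.
MPK > n+δ = 0.106, so the economy is dynamically efficient (under-saving).

under-saving; MPK ≈ 0.16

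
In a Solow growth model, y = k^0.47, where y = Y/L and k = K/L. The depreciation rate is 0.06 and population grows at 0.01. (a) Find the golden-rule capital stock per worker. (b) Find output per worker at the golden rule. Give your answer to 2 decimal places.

(a) k_gold ≈ 36.34; (b) y_gold ≈ 5.41

Capital per worker breaks even when investment replaces (n + δ)·k; here n + δ = 0.07.
At the golden rule the marginal product of capital equals n+δ: 0.47·k^(0.47−1) = 0.07. Solving, k_gold = (0.47/0.07)^(1/0.53) ≈ 36.3393.
y_gold = 36.3393^0.47 ≈ 5.4122.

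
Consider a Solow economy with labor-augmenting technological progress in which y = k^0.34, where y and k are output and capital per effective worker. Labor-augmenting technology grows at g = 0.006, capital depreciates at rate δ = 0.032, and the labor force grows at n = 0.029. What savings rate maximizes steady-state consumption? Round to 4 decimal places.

s_gold = 0.3400

Capital per effective worker breaks even when investment replaces (n + g + δ)·k; here n + g + δ = 0.067.
At the golden rule MPK = n+g+δ, and in any Cobb-Douglas steady state s = (n+g+δ)·k/y = MPK·k/y = capital's share 0.34.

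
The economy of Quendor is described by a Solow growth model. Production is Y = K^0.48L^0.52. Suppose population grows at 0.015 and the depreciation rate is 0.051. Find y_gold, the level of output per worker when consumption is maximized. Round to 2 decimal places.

y_gold ≈ 6.24

Capital per worker breaks even when investment replaces (n + δ)·k; here n + δ = 0.066.
Golden rule sets MPK = n+δ: 0.48·k^(0.48−1) = 0.066, so k_gold = (0.48/0.066)^(1/0.52) ≈ 45.4057.
Output: y_gold = k_gold^0.48 = 45.4057^0.48 ≈ 6.2433.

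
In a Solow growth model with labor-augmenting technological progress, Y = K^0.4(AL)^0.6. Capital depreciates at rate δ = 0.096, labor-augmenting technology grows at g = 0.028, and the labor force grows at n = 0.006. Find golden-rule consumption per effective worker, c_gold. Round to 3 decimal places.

Capital per effective worker breaks even when investment replaces (n + g + δ)·k; here n + g + δ = 0.13.
Golden rule sets MPK = n+g+δ: 0.4·k^(0.4−1) = 0.13, so k_gold = (0.4/0.13)^(1/0.6) ≈ 6.5092.
y_gold = 6.5092^0.4 ≈ 2.1155.
c_gold = y_gold − (n+g+δ)·k_gold = 2.1155 − 0.13·6.5092 ≈ 1.2693.

c_gold ≈ 1.269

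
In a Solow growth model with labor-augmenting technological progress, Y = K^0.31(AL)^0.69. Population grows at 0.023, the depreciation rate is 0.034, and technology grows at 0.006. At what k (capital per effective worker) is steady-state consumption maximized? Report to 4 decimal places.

k_gold ≈ 10.0677

n + g + δ = 0.023 + 0.006 + 0.034 = 0.063.
At the golden rule the marginal product of capital equals n+g+δ: 0.31·k^(0.31−1) = 0.063. Solving, k_gold = (0.31/0.063)^(1/0.69) ≈ 10.0677.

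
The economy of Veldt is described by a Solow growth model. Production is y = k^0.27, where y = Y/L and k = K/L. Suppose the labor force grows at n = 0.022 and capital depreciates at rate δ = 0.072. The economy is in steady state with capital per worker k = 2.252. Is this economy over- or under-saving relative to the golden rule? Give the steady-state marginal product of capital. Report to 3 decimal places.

under-saving; MPK ≈ 0.149

Capital per worker breaks even when investment replaces (n + δ)·k; here n + δ = 0.094.
MPK = 0.27·k^(0.27−1) = 0.27·2.252^(-0.73) ≈ 0.1493.
MPK > 0.094, so the economy is dynamically efficient (under-saving).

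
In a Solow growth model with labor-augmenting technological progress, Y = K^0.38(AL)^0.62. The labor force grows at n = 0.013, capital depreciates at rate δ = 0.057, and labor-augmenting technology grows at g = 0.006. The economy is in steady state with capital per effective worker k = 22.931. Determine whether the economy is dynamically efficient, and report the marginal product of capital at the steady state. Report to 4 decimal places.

dynamically inefficient; MPK ≈ 0.0545

n + g + δ = 0.013 + 0.006 + 0.057 = 0.076.
MPK = 0.38·k^(0.38−1) = 0.38·22.931^(-0.62) ≈ 0.0545.
MPK < 0.076, so the economy is dynamically inefficient (over-saving).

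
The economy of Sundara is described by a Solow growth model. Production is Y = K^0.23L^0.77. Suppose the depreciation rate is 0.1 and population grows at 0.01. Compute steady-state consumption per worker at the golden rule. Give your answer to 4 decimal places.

Break-even investment rate: n + δ = 0.01 + 0.1 = 0.11.
Setting f'(k) = n+δ gives 0.23·k^(0.23−1) = 0.11, hence k_gold = (0.23/0.11)^(1/0.77) ≈ 2.6063.
y_gold = 2.6063^0.23 ≈ 1.2465.
c_gold = y_gold − (n+δ)·k_gold = 1.2465 − 0.11·2.6063 ≈ 0.9598.

c_gold ≈ 0.9598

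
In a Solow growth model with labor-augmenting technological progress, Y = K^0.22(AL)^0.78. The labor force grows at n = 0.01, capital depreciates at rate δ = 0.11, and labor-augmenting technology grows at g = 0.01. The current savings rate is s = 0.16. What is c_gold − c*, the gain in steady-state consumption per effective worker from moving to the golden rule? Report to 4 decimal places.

The effective depreciation rate is n + g + δ = 0.01 + 0.01 + 0.11 = 0.13.
Current steady state (s = 0.16): k* = (0.16/0.13)^(1/0.78) ≈ 1.3050, y* = 1.3050^0.22 ≈ 1.0603, c* = (1−0.16)·1.0603 ≈ 0.8907.
Setting f'(k) = n+g+δ gives 0.22·k^(0.22−1) = 0.13, hence k_gold = (0.22/0.13)^(1/0.78) ≈ 1.9630.
y_gold = 1.9630^0.22 ≈ 1.1600, c_gold = y_gold − 0.13·k_gold ≈ 0.9048.
Gain: Δc = 0.9048 − 0.8907 ≈ 0.0141.

Δc ≈ 0.0141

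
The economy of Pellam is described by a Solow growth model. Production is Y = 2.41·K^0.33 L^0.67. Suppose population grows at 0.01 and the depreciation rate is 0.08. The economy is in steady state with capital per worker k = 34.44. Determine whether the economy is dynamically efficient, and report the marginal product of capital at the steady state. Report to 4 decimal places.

The effective depreciation rate is n + δ = 0.01 + 0.08 = 0.09.
MPK = 0.33·2.41·k^(0.33−1) = 0.33·2.41·34.44^(-0.67) ≈ 0.0743.
MPK < 0.09, so the economy is dynamically inefficient (over-saving).

dynamically inefficient; MPK ≈ 0.0743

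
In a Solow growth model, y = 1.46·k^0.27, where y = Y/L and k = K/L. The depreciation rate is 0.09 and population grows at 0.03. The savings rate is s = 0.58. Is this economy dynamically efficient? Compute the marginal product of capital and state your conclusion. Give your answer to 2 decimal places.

Capital per worker breaks even when investment replaces (n + δ)·k; here n + δ = 0.12.
Steady-state k*: s·A·k^0.27 = 0.12·k gives k* = (0.58·1.46/0.12)^(1/0.73) ≈ 14.5367.
MPK = 0.27·1.46·14.5367^(-0.73) ≈ 0.0559.
MPK < n+δ = 0.12, so the economy is dynamically inefficient (over-saving).

dynamically inefficient; MPK ≈ 0.06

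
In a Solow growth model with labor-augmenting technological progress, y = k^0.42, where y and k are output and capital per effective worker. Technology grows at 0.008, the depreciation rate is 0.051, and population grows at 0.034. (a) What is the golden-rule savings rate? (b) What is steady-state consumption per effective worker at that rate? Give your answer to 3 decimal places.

n + g + δ = 0.034 + 0.008 + 0.051 = 0.093.
For Cobb-Douglas, s_gold equals capital's share: s_gold = 0.42.
Setting f'(k) = n+g+δ gives 0.42·k^(0.42−1) = 0.093, hence k_gold = (0.42/0.093)^(1/0.58) ≈ 13.4557.
y_gold = 13.4557^0.42 ≈ 2.9795; c_gold = (1−0.42)·y_gold ≈ 1.7281.

(a) s_gold = 0.420; (b) c_gold ≈ 1.728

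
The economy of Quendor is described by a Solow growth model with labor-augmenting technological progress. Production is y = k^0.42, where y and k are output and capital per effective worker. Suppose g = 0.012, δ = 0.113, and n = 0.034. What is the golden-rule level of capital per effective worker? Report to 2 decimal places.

k_gold ≈ 5.34

Break-even investment rate: n + g + δ = 0.034 + 0.012 + 0.113 = 0.159.
Golden rule sets MPK = n+g+δ: 0.42·k^(0.42−1) = 0.159, so k_gold = (0.42/0.159)^(1/0.58) ≈ 5.3374.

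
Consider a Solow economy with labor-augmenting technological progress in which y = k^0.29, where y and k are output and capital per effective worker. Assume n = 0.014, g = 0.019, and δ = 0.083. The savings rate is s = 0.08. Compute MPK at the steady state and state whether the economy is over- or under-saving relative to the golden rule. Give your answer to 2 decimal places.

under-saving; MPK ≈ 0.42

Break-even investment rate: n + g + δ = 0.014 + 0.019 + 0.083 = 0.116.
Steady-state k*: s·k^0.29 = 0.116·k gives k* = (0.08/0.116)^(1/0.71) ≈ 0.5925.
MPK = 0.29·0.5925^(-0.71) ≈ 0.4205.
MPK > n+g+δ = 0.116, so the economy is dynamically efficient (under-saving).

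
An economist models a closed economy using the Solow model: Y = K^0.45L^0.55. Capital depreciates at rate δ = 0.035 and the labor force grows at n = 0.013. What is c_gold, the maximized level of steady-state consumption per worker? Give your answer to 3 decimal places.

n + δ = 0.013 + 0.035 = 0.048.
Golden rule sets MPK = n+δ: 0.45·k^(0.45−1) = 0.048, so k_gold = (0.45/0.048)^(1/0.55) ≈ 58.5087.
y_gold = 58.5087^0.45 ≈ 6.2409.
c_gold = y_gold − (n+δ)·k_gold = 6.2409 − 0.048·58.5087 ≈ 3.4325.

c_gold ≈ 3.433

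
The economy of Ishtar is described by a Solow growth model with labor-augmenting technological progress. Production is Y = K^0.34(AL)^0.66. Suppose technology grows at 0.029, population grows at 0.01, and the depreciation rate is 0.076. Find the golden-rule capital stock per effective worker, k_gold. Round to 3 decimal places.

k_gold ≈ 5.168

Break-even investment rate: n + g + δ = 0.01 + 0.029 + 0.076 = 0.115.
Setting f'(k) = n+g+δ gives 0.34·k^(0.34−1) = 0.115, hence k_gold = (0.34/0.115)^(1/0.66) ≈ 5.1678.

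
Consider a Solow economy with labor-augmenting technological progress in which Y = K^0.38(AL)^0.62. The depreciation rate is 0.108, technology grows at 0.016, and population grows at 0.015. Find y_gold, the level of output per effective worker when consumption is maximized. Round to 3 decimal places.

Capital per effective worker breaks even when investment replaces (n + g + δ)·k; here n + g + δ = 0.139.
At the golden rule the marginal product of capital equals n+g+δ: 0.38·k^(0.38−1) = 0.139. Solving, k_gold = (0.38/0.139)^(1/0.62) ≈ 5.0637.
Output: y_gold = k_gold^0.38 = 5.0637^0.38 ≈ 1.8522.

y_gold ≈ 1.852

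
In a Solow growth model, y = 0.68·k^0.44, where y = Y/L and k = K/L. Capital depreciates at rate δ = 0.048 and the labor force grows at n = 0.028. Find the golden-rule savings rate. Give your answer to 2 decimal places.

Break-even investment rate: n + δ = 0.028 + 0.048 = 0.076.
At the golden rule MPK = n+δ, and in any Cobb-Douglas steady state s = (n+δ)·k/y = MPK·k/y = capital's share 0.44.

s_gold = 0.44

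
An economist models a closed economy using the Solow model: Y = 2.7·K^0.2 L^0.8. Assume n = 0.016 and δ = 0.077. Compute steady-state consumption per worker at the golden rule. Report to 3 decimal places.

The effective depreciation rate is n + δ = 0.016 + 0.077 = 0.093.
Golden rule sets MPK = n+δ: 0.2·2.7·k^(0.2−1) = 0.093, so k_gold = (0.2·2.7/0.093)^(1/0.8) ≈ 9.0134.
y_gold = 2.7·9.0134^0.2 ≈ 4.1912.
c_gold = y_gold − (n+δ)·k_gold = 4.1912 − 0.093·9.0134 ≈ 3.3530.

c_gold ≈ 3.353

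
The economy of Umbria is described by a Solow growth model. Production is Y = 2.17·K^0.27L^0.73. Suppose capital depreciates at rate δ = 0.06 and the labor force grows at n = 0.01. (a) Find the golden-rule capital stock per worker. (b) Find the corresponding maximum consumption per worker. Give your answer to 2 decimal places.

(a) k_gold ≈ 18.37; (b) c_gold ≈ 3.48

n + δ = 0.01 + 0.06 = 0.07.
Golden rule sets MPK = n+δ: 0.27·2.17·k^(0.27−1) = 0.07, so k_gold = (0.27·2.17/0.07)^(1/0.73) ≈ 18.3657.
y_gold = 2.17·18.3657^0.27 ≈ 4.7615; c_gold = y_gold − 0.07·k_gold ≈ 3.4759.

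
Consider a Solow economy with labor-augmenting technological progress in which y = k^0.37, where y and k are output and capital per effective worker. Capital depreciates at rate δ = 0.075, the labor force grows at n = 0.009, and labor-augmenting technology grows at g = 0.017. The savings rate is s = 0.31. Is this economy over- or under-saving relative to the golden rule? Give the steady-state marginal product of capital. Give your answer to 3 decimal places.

under-saving; MPK ≈ 0.121

Break-even investment rate: n + g + δ = 0.009 + 0.017 + 0.075 = 0.101.
Steady-state k*: s·k^0.37 = 0.101·k gives k* = (0.31/0.101)^(1/0.63) ≈ 5.9303.
MPK = 0.37·5.9303^(-0.63) ≈ 0.1205.
MPK > n+g+δ = 0.101, so the economy is dynamically efficient (under-saving).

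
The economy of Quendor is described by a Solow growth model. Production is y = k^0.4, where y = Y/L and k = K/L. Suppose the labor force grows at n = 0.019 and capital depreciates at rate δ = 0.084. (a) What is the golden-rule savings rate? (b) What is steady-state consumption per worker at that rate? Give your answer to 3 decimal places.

Break-even investment rate: n + δ = 0.019 + 0.084 = 0.103.
For Cobb-Douglas, s_gold equals capital's share: s_gold = 0.4.
Setting f'(k) = n+δ gives 0.4·k^(0.4−1) = 0.103, hence k_gold = (0.4/0.103)^(1/0.6) ≈ 9.5948.
y_gold = 9.5948^0.4 ≈ 2.4707; c_gold = (1−0.4)·y_gold ≈ 1.4824.

(a) s_gold = 0.400; (b) c_gold ≈ 1.482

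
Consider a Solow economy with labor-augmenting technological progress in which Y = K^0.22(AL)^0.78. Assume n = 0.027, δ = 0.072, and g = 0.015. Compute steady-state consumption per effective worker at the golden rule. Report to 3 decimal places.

c_gold ≈ 0.939

n + g + δ = 0.027 + 0.015 + 0.072 = 0.114.
Maximizing c = f(k) − (n+g+δ)·k gives f'(k) = n+g+δ, i.e. 0.22·k^(0.22−1) = 0.114, so k_gold = (0.22/0.114)^(1/0.78) ≈ 2.3230.
y_gold = 2.3230^0.22 ≈ 1.2037.
c_gold = y_gold − (n+g+δ)·k_gold = 1.2037 − 0.114·2.3230 ≈ 0.9389.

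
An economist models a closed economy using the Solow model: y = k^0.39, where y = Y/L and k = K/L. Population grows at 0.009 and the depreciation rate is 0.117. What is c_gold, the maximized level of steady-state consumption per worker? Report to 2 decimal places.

c_gold ≈ 1.26

The effective depreciation rate is n + δ = 0.009 + 0.117 = 0.126.
At the golden rule the marginal product of capital equals n+δ: 0.39·k^(0.39−1) = 0.126. Solving, k_gold = (0.39/0.126)^(1/0.61) ≈ 6.3741.
y_gold = 6.3741^0.39 ≈ 2.0593.
c_gold = y_gold − (n+δ)·k_gold = 2.0593 − 0.126·6.3741 ≈ 1.2562.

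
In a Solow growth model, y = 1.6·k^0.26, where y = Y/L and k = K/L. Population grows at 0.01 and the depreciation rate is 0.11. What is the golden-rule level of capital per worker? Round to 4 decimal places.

k_gold ≈ 5.3655

The effective depreciation rate is n + δ = 0.01 + 0.11 = 0.12.
Setting f'(k) = n+δ gives 0.26·1.6·k^(0.26−1) = 0.12, hence k_gold = (0.26·1.6/0.12)^(1/0.74) ≈ 5.3655.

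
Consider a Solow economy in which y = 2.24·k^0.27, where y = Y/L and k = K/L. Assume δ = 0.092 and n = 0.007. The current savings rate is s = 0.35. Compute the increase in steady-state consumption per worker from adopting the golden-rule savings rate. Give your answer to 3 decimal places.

Δc ≈ 0.064

n + δ = 0.007 + 0.092 = 0.099.
Current steady state (s = 0.35): k* = (0.35·2.24/0.099)^(1/0.73) ≈ 17.0243, y* = 2.24·17.0243^0.27 ≈ 4.8154, c* = (1−0.35)·4.8154 ≈ 3.1300.
At the golden rule the marginal product of capital equals n+δ: 0.27·2.24·k^(0.27−1) = 0.099. Solving, k_gold = (0.27·2.24/0.099)^(1/0.73) ≈ 11.9311.
y_gold = 2.24·11.9311^0.27 ≈ 4.3747, c_gold = y_gold − 0.099·k_gold ≈ 3.1936.
Gain: Δc = 3.1936 − 3.1300 ≈ 0.0635.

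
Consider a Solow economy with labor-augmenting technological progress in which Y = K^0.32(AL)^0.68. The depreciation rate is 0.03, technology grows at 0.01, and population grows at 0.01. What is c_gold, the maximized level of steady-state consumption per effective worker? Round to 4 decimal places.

c_gold ≈ 1.6289

Break-even investment rate: n + g + δ = 0.01 + 0.01 + 0.03 = 0.05.
Setting f'(k) = n+g+δ gives 0.32·k^(0.32−1) = 0.05, hence k_gold = (0.32/0.05)^(1/0.68) ≈ 15.3306.
y_gold = 15.3306^0.32 ≈ 2.3954.
c_gold = y_gold − (n+g+δ)·k_gold = 2.3954 − 0.05·15.3306 ≈ 1.6289.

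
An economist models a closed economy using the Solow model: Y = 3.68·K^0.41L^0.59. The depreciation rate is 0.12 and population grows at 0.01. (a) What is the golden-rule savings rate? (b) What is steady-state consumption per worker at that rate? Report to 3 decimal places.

n + δ = 0.01 + 0.12 = 0.13.
For Cobb-Douglas, s_gold equals capital's share: s_gold = 0.41.
Golden rule sets MPK = n+δ: 0.41·3.68·k^(0.41−1) = 0.13, so k_gold = (0.41·3.68/0.13)^(1/0.59) ≈ 63.7612.
y_gold = 3.68·63.7612^0.41 ≈ 20.2170; c_gold = (1−0.41)·y_gold ≈ 11.9280.

(a) s_gold = 0.410; (b) c_gold ≈ 11.928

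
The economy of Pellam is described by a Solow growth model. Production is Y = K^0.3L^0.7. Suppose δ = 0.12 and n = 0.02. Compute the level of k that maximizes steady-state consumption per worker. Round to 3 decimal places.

k_gold ≈ 2.971

n + δ = 0.02 + 0.12 = 0.14.
Golden rule sets MPK = n+δ: 0.3·k^(0.3−1) = 0.14, so k_gold = (0.3/0.14)^(1/0.7) ≈ 2.9706.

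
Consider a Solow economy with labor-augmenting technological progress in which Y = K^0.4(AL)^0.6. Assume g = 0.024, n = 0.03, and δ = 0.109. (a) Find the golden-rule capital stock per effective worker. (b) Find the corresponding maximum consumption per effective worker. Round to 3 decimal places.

Capital per effective worker breaks even when investment replaces (n + g + δ)·k; here n + g + δ = 0.163.
At the golden rule the marginal product of capital equals n+g+δ: 0.4·k^(0.4−1) = 0.163. Solving, k_gold = (0.4/0.163)^(1/0.6) ≈ 4.4646.
y_gold = 4.4646^0.4 ≈ 1.8193; c_gold = y_gold − 0.163·k_gold ≈ 1.0916.

(a) k_gold ≈ 4.465; (b) c_gold ≈ 1.092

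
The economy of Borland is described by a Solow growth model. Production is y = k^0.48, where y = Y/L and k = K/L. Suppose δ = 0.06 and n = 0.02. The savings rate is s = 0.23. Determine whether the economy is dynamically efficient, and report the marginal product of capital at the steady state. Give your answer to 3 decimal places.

dynamically efficient; MPK ≈ 0.167

n + δ = 0.02 + 0.06 = 0.08.
Steady-state k*: s·k^0.48 = 0.08·k gives k* = (0.23/0.08)^(1/0.52) ≈ 7.6207.
MPK = 0.48·7.6207^(-0.52) ≈ 0.1670.
MPK > n+δ = 0.08, so the economy is dynamically efficient (under-saving).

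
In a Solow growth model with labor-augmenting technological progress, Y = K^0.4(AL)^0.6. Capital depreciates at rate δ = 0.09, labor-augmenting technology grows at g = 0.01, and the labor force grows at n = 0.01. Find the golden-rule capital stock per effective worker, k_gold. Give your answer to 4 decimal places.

k_gold ≈ 8.5990

n + g + δ = 0.01 + 0.01 + 0.09 = 0.11.
Maximizing c = f(k) − (n+g+δ)·k gives f'(k) = n+g+δ, i.e. 0.4·k^(0.4−1) = 0.11, so k_gold = (0.4/0.11)^(1/0.6) ≈ 8.5990.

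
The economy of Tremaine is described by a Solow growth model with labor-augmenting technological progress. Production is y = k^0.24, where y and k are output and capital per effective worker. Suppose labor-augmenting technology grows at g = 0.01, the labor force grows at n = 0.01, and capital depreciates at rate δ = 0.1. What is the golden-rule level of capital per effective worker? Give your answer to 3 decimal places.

k_gold ≈ 2.489

The effective depreciation rate is n + g + δ = 0.01 + 0.01 + 0.1 = 0.12.
Setting f'(k) = n+g+δ gives 0.24·k^(0.24−1) = 0.12, hence k_gold = (0.24/0.12)^(1/0.76) ≈ 2.4894.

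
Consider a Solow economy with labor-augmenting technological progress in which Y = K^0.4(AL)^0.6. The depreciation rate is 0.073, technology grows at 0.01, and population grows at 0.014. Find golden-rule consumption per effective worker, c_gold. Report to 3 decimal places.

c_gold ≈ 1.543

n + g + δ = 0.014 + 0.01 + 0.073 = 0.097.
Golden rule sets MPK = n+g+δ: 0.4·k^(0.4−1) = 0.097, so k_gold = (0.4/0.097)^(1/0.6) ≈ 10.6043.
y_gold = 10.6043^0.4 ≈ 2.5715.
c_gold = y_gold − (n+g+δ)·k_gold = 2.5715 − 0.097·10.6043 ≈ 1.5429.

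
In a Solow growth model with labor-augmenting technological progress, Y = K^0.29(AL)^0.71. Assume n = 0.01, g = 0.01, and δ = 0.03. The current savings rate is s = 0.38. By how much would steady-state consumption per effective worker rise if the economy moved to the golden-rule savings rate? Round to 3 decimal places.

Δc ≈ 0.036

Capital per effective worker breaks even when investment replaces (n + g + δ)·k; here n + g + δ = 0.05.
Current steady state (s = 0.38): k* = (0.38/0.05)^(1/0.71) ≈ 17.4013, y* = 17.4013^0.29 ≈ 2.2896, c* = (1−0.38)·2.2896 ≈ 1.4196.
At the golden rule the marginal product of capital equals n+g+δ: 0.29·k^(0.29−1) = 0.05. Solving, k_gold = (0.29/0.05)^(1/0.71) ≈ 11.8919.
y_gold = 11.8919^0.29 ≈ 2.0503, c_gold = y_gold − 0.05·k_gold ≈ 1.4557.
Gain: Δc = 1.4557 − 1.4196 ≈ 0.0361.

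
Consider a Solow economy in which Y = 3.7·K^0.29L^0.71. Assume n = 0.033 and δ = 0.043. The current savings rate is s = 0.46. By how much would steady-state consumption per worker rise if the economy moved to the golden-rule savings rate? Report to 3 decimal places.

Break-even investment rate: n + δ = 0.033 + 0.043 = 0.076.
Current steady state (s = 0.46): k* = (0.46·3.7/0.076)^(1/0.71) ≈ 79.7286, y* = 3.7·79.7286^0.29 ≈ 13.1725, c* = (1−0.46)·13.1725 ≈ 7.1132.
Golden rule sets MPK = n+δ: 0.29·3.7·k^(0.29−1) = 0.076, so k_gold = (0.29·3.7/0.076)^(1/0.71) ≈ 41.6310.
y_gold = 3.7·41.6310^0.29 ≈ 10.9102, c_gold = y_gold − 0.076·k_gold ≈ 7.7462.
Gain: Δc = 7.7462 − 7.1132 ≈ 0.6331.

Δc ≈ 0.633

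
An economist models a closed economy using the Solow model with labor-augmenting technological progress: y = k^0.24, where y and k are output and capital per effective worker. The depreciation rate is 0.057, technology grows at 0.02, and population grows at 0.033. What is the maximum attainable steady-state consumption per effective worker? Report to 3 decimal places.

c_gold ≈ 0.972

n + g + δ = 0.033 + 0.02 + 0.057 = 0.11.
Setting f'(k) = n+g+δ gives 0.24·k^(0.24−1) = 0.11, hence k_gold = (0.24/0.11)^(1/0.76) ≈ 2.7913.
y_gold = 2.7913^0.24 ≈ 1.2794.
c_gold = y_gold − (n+g+δ)·k_gold = 1.2794 − 0.11·2.7913 ≈ 0.9723.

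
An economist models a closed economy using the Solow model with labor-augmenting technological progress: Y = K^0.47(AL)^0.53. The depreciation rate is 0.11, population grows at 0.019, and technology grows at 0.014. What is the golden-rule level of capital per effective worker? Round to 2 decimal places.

k_gold ≈ 9.44

Break-even investment rate: n + g + δ = 0.019 + 0.014 + 0.11 = 0.143.
Setting f'(k) = n+g+δ gives 0.47·k^(0.47−1) = 0.143, hence k_gold = (0.47/0.143)^(1/0.53) ≈ 9.4411.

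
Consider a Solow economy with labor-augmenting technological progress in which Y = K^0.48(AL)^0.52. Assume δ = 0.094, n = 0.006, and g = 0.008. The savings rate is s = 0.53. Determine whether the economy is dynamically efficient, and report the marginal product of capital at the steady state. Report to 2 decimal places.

n + g + δ = 0.006 + 0.008 + 0.094 = 0.108.
Steady-state k*: s·k^0.48 = 0.108·k gives k* = (0.53/0.108)^(1/0.52) ≈ 21.3089.
MPK = 0.48·21.3089^(-0.52) ≈ 0.0978.
MPK < n+g+δ = 0.108, so the economy is dynamically inefficient (over-saving).

dynamically inefficient; MPK ≈ 0.10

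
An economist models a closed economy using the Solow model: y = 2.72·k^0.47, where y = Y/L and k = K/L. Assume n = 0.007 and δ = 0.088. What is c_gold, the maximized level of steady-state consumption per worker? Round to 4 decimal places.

Break-even investment rate: n + δ = 0.007 + 0.088 = 0.095.
Golden rule sets MPK = n+δ: 0.47·2.72·k^(0.47−1) = 0.095, so k_gold = (0.47·2.72/0.095)^(1/0.53) ≈ 134.9216.
y_gold = 2.72·134.9216^0.47 ≈ 27.2714.
c_gold = y_gold − (n+δ)·k_gold = 27.2714 − 0.095·134.9216 ≈ 14.4538.

c_gold ≈ 14.4538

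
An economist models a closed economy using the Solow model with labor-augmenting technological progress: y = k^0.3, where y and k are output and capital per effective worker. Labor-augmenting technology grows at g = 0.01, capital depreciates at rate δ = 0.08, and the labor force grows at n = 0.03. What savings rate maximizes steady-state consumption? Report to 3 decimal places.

s_gold = 0.300

n + g + δ = 0.03 + 0.01 + 0.08 = 0.12.
At the golden rule MPK = n+g+δ, and in any Cobb-Douglas steady state s = (n+g+δ)·k/y = MPK·k/y = capital's share 0.3.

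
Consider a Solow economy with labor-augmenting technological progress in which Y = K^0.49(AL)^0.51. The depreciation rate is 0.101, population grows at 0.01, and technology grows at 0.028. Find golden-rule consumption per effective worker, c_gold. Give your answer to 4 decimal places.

The effective depreciation rate is n + g + δ = 0.01 + 0.028 + 0.101 = 0.139.
Golden rule sets MPK = n+g+δ: 0.49·k^(0.49−1) = 0.139, so k_gold = (0.49/0.139)^(1/0.51) ≈ 11.8278.
y_gold = 11.8278^0.49 ≈ 3.3552.
c_gold = y_gold − (n+g+δ)·k_gold = 3.3552 − 0.139·11.8278 ≈ 1.7112.

c_gold ≈ 1.7112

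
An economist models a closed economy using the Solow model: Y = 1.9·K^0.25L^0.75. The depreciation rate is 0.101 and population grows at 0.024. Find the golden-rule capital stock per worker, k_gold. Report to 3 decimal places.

n + δ = 0.024 + 0.101 = 0.125.
Golden rule sets MPK = n+δ: 0.25·1.9·k^(0.25−1) = 0.125, so k_gold = (0.25·1.9/0.125)^(1/0.75) ≈ 5.9299.

k_gold ≈ 5.930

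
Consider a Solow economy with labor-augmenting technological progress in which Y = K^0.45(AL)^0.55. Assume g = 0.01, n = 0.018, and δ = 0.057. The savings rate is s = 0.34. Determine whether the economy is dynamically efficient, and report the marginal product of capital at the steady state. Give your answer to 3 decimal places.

Capital per effective worker breaks even when investment replaces (n + g + δ)·k; here n + g + δ = 0.085.
Steady-state k*: s·k^0.45 = 0.085·k gives k* = (0.34/0.085)^(1/0.55) ≈ 12.4353.
MPK = 0.45·12.4353^(-0.55) ≈ 0.1125.
MPK > n+g+δ = 0.085, so the economy is dynamically efficient (under-saving).

dynamically efficient; MPK ≈ 0.112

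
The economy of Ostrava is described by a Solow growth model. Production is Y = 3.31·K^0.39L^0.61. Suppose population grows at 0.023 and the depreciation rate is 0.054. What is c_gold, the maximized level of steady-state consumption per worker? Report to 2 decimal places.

c_gold ≈ 12.25

n + δ = 0.023 + 0.054 = 0.077.
At the golden rule the marginal product of capital equals n+δ: 0.39·3.31·k^(0.39−1) = 0.077. Solving, k_gold = (0.39·3.31/0.077)^(1/0.61) ≈ 101.6755.
y_gold = 3.31·101.6755^0.39 ≈ 20.0744.
c_gold = y_gold − (n+δ)·k_gold = 20.0744 − 0.077·101.6755 ≈ 12.2454.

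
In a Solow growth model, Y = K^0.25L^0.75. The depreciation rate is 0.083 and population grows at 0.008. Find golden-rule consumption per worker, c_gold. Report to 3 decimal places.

The effective depreciation rate is n + δ = 0.008 + 0.083 = 0.091.
At the golden rule the marginal product of capital equals n+δ: 0.25·k^(0.25−1) = 0.091. Solving, k_gold = (0.25/0.091)^(1/0.75) ≈ 3.8477.
y_gold = 3.8477^0.25 ≈ 1.4006.
c_gold = y_gold − (n+δ)·k_gold = 1.4006 − 0.091·3.8477 ≈ 1.0504.

c_gold ≈ 1.050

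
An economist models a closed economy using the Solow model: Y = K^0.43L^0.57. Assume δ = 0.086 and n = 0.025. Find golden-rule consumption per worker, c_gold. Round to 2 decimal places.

n + δ = 0.025 + 0.086 = 0.111.
Maximizing c = f(k) − (n+δ)·k gives f'(k) = n+δ, i.e. 0.43·k^(0.43−1) = 0.111, so k_gold = (0.43/0.111)^(1/0.57) ≈ 10.7605.
y_gold = 10.7605^0.43 ≈ 2.7777.
c_gold = y_gold − (n+δ)·k_gold = 2.7777 − 0.111·10.7605 ≈ 1.5833.

c_gold ≈ 1.58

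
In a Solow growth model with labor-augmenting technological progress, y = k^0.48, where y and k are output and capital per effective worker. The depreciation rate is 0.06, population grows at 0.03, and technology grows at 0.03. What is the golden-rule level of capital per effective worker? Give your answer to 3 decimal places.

k_gold ≈ 14.382

Break-even investment rate: n + g + δ = 0.03 + 0.03 + 0.06 = 0.12.
Golden rule sets MPK = n+g+δ: 0.48·k^(0.48−1) = 0.12, so k_gold = (0.48/0.12)^(1/0.52) ≈ 14.3816.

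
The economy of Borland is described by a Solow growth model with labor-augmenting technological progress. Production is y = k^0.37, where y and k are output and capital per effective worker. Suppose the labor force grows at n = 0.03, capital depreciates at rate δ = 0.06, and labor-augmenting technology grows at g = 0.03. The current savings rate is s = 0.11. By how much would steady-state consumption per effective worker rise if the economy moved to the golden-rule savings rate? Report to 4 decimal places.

n + g + δ = 0.03 + 0.03 + 0.06 = 0.12.
Current steady state (s = 0.11): k* = (0.11/0.12)^(1/0.63) ≈ 0.8710, y* = 0.8710^0.37 ≈ 0.9502, c* = (1−0.11)·0.9502 ≈ 0.8457.
Maximizing c = f(k) − (n+g+δ)·k gives f'(k) = n+g+δ, i.e. 0.37·k^(0.37−1) = 0.12, so k_gold = (0.37/0.12)^(1/0.63) ≈ 5.9734.
y_gold = 5.9734^0.37 ≈ 1.9373, c_gold = y_gold − 0.12·k_gold ≈ 1.2205.
Gain: Δc = 1.2205 − 0.8457 ≈ 0.3749.

Δc ≈ 0.3749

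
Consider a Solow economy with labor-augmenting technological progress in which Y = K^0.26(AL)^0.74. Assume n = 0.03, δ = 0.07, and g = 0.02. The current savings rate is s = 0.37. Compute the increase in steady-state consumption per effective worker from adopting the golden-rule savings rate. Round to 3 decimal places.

The effective depreciation rate is n + g + δ = 0.03 + 0.02 + 0.07 = 0.12.
Current steady state (s = 0.37): k* = (0.37/0.12)^(1/0.74) ≈ 4.5797, y* = 4.5797^0.26 ≈ 1.4853, c* = (1−0.37)·1.4853 ≈ 0.9357.
Maximizing c = f(k) − (n+g+δ)·k gives f'(k) = n+g+δ, i.e. 0.26·k^(0.26−1) = 0.12, so k_gold = (0.26/0.12)^(1/0.74) ≈ 2.8430.
y_gold = 2.8430^0.26 ≈ 1.3121, c_gold = y_gold − 0.12·k_gold ≈ 0.9710.
Gain: Δc = 0.9710 − 0.9357 ≈ 0.0352.

Δc ≈ 0.035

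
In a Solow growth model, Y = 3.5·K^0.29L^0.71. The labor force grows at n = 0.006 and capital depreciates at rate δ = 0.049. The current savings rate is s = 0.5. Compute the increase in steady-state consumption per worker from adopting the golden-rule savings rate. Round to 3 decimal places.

Capital per worker breaks even when investment replaces (n + δ)·k; here n + δ = 0.055.
Current steady state (s = 0.5): k* = (0.5·3.5/0.055)^(1/0.71) ≈ 130.7507, y* = 3.5·130.7507^0.29 ≈ 14.3826, c* = (1−0.5)·14.3826 ≈ 7.1913.
Golden rule sets MPK = n+δ: 0.29·3.5·k^(0.29−1) = 0.055, so k_gold = (0.29·3.5/0.055)^(1/0.71) ≈ 60.7078.
y_gold = 3.5·60.7078^0.29 ≈ 11.5135, c_gold = y_gold − 0.055·k_gold ≈ 8.1746.
Gain: Δc = 8.1746 − 7.1913 ≈ 0.9833.

Δc ≈ 0.983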